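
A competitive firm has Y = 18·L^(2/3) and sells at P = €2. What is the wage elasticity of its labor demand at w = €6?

MP_L = (2/3)·18·L^(-1/3), so P·MP_L = w gives 24·L^(-1/3) = w.
Solving, L(w) = (24/w)^(3). This is a constant-elasticity form: L ∝ w^(−3), so ε = −3.

ε = -3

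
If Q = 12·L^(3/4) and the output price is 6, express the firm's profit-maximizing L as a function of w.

MP_L = (3/4)·12·L^(-1/4) = 9·L^(-1/4).
Setting P·MP_L = w: 54·L^(-1/4) = w.
Solving for L: L^(-1/4) = w/54, so L = (54/w)^(4).

L(w) = 8503056/w^(4)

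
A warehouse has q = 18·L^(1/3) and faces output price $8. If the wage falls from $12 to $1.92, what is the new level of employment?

L* = 125

From P·MP_L = w with MP_L = 6·L^(-2/3), the labor demand is L(w) = (48/w)^(3/2).
At w = 12: L = 8. At w = 1.92: L = 125.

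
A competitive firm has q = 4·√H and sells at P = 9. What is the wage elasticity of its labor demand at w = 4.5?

MP_H = (1/2)·4·H^(-1/2), so P·MP_H = w gives 18·H^(-1/2) = w.
Solving, H(w) = (18/w)^(2). This is a constant-elasticity form: H ∝ w^(−2), so ε = −2.

ε = -2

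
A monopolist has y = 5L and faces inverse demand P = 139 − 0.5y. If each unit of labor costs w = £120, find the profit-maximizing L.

L* = 23

Marginal revenue from the inverse demand is MR = 139 − y.
The marginal product is MP_L = 5.
A monopolist hires until marginal revenue product equals the wage: MR·MP_L = w.
(139 − 5L)·5 = 120, so L = 23.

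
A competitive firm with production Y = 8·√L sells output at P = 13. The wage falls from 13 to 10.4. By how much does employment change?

ΔL = 9

From P·MP_L = w with MP_L = 4·L^(-1/2), the labor demand is L(w) = (52/w)^(2).
At w = 13: L = 16. At w = 10.4: L = 25.
ΔL = 25 − 16 = 9.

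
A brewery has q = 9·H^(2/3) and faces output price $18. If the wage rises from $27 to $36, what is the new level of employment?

From P·MP_H = w with MP_H = 6·H^(-1/3), the labor demand is H(w) = (108/w)^(3).
At w = 27: H = 64. At w = 36: H = 27.

H* = 27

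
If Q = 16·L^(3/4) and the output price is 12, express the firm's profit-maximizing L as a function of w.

L(w) = (144/w)^(4)

MP_L = (3/4)·16·L^(-1/4) = 12·L^(-1/4).
Setting P·MP_L = w: 144·L^(-1/4) = w.
Solving for L: L^(-1/4) = w/144, so L = (144/w)^(4).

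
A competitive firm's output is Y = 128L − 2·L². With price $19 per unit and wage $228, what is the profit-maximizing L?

L* = 29

The marginal product of L is MP_L = 128 − 4L.
A price-taking firm hires until the value of the marginal product equals the wage: P·MP_L = w, so 19·(128 − 4L) = 228.
Then 128 − 4L = 12, giving L = 29.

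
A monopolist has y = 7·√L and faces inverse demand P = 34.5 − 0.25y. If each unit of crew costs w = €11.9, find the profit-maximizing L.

L* = 25

Marginal revenue from the inverse demand is MR = 34.5 − 0.5y.
The marginal product is MP_L = 3.5·L^(-1/2).
A monopolist hires until marginal revenue product equals the wage: MR·MP_L = w.
At L, y = 7·√L. Substituting and solving: (34.5 − 3.5·√L)·3.5·L^(-1/2) = 11.9 gives L = 25.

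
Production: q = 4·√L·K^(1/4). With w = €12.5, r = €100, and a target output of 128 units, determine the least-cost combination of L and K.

L* = 256, K* = 16

Cost minimization requires the marginal rate of technical substitution to equal the input-price ratio: MP_L/MP_K = w/r.
Here MP_L/MP_K = (1/2)·(K/L)/(1/4) = 2·(K/L). Setting this equal to 12.5/100 = 0.125 gives K = 0.0625L.
Substituting into q = 128: 4·L^(1/2)·(0.0625L)^(1/4) = 128.
Solving, L = 256 and K = 16.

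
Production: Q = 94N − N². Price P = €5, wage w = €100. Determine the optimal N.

N* = 37

The marginal product of N is MP_N = 94 − 2N.
A price-taking firm hires until the value of the marginal product equals the wage: P·MP_N = w, so 5·(94 − 2N) = 100.
Then 94 − 2N = 20, giving N = 37.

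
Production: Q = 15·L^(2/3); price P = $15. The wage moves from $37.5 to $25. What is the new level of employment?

From P·MP_L = w with MP_L = 10·L^(-1/3), the labor demand is L(w) = (150/w)^(3).
At w = 37.5: L = 64. At w = 25: L = 216.

L* = 216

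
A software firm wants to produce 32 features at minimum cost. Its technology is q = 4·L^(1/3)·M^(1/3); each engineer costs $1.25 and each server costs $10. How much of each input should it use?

L* = 64, M* = 8

Cost minimization requires the marginal rate of technical substitution to equal the input-price ratio: MP_L/MP_M = w/r.
Here MP_L/MP_M = (1/3)·(M/L)/(1/3) = (M/L). Setting this equal to 1.25/10 = 0.125 gives M = 0.125L.
Substituting into q = 32: 4·L^(1/3)·(0.125L)^(1/3) = 32.
Solving, L = 64 and M = 8.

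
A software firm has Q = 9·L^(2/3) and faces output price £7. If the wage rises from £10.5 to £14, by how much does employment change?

From P·MP_L = w with MP_L = 6·L^(-1/3), the labor demand is L(w) = (42/w)^(3).
At w = 10.5: L = 64. At w = 14: L = 27.
ΔL = 27 − 64 = -37.

ΔL = -37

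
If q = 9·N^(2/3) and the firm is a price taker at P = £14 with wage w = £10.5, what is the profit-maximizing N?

N* = 512

MP_N = (2/3)·9·N^(-1/3) = 6·N^(-1/3).
Profit maximization for a price taker requires P·MP_N = w: 14·6·N^(-1/3) = 10.5.
So N^(-1/3) = 0.125, which gives N = 512.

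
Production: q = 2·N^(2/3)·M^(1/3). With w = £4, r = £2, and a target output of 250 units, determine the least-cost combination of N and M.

N* = 125, M* = 125

Cost minimization requires the marginal rate of technical substitution to equal the input-price ratio: MP_N/MP_M = w/r.
Here MP_N/MP_M = (2/3)·(M/N)/(1/3) = 2·(M/N). Setting this equal to 4/2 = 2 gives M = N.
Substituting into q = 250: 2·N^(2/3)·(N)^(1/3) = 250.
Solving, N = 125 and M = 125.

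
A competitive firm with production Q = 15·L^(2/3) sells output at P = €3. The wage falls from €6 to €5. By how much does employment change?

ΔL = 91

From P·MP_L = w with MP_L = 10·L^(-1/3), the labor demand is L(w) = (30/w)^(3).
At w = 6: L = 125. At w = 5: L = 216.
ΔL = 216 − 125 = 91.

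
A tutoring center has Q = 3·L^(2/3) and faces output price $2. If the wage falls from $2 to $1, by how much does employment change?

ΔL = 56

From P·MP_L = w with MP_L = 2·L^(-1/3), the labor demand is L(w) = (4/w)^(3).
At w = 2: L = 8. At w = 1: L = 64.
ΔL = 64 − 8 = 56.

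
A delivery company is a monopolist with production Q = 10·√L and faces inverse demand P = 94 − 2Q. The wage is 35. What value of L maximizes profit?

L* = 4

Marginal revenue from the inverse demand is MR = 94 − 4Q.
The marginal product is MP_L = 5·L^(-1/2).
A monopolist hires until marginal revenue product equals the wage: MR·MP_L = w.
At L, Q = 10·√L. Substituting and solving: (94 − 40·√L)·5·L^(-1/2) = 35 gives L = 4.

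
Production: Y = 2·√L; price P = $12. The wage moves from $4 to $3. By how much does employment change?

ΔL = 7

From P·MP_L = w with MP_L = L^(-1/2), the labor demand is L(w) = (12/w)^(2).
At w = 4: L = 9. At w = 3: L = 16.
ΔL = 16 − 9 = 7.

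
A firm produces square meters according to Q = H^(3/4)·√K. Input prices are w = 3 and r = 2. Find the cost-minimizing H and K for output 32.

H* = 16, K* = 16

Cost minimization requires the marginal rate of technical substitution to equal the input-price ratio: MP_H/MP_K = w/r.
Here MP_H/MP_K = (3/4)·(K/H)/(1/2) = 1.5·(K/H). Setting this equal to 3/2 = 1.5 gives K = H.
Substituting into Q = 32: H^(3/4)·(H)^(1/2) = 32.
Solving, H = 16 and K = 16.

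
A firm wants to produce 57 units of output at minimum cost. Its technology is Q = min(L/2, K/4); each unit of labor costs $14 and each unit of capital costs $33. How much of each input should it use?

L* = 114, K* = 228

With a fixed-proportions technology, the cost-minimizing bundle uses no slack in either input: L/2 = K/4 = Q.
So L = 2·57 = 114 and K = 4·57 = 228.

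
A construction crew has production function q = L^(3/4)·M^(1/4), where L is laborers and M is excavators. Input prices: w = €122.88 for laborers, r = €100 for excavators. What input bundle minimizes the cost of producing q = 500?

Cost minimization requires the marginal rate of technical substitution to equal the input-price ratio: MP_L/MP_M = w/r.
Here MP_L/MP_M = (3/4)·(M/L)/(1/4) = 3·(M/L). Setting this equal to 122.88/100 = 1.2288 gives M = 0.4096L.
Substituting into q = 500: L^(3/4)·(0.4096L)^(1/4) = 500.
Solving, L = 625 and M = 256.

L* = 625, M* = 256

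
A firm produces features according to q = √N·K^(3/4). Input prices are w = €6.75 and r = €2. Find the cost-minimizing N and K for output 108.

Cost minimization requires the marginal rate of technical substitution to equal the input-price ratio: MP_N/MP_K = w/r.
Here MP_N/MP_K = (1/2)·(K/N)/(3/4) = (2/3)·(K/N). Setting this equal to 6.75/2 = 3.375 gives K = 5.0625N.
Substituting into q = 108: N^(1/2)·(5.0625N)^(3/4) = 108.
Solving, N = 16 and K = 81.

N* = 16, K* = 81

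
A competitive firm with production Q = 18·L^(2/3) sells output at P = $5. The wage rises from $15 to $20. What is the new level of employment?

L* = 27

From P·MP_L = w with MP_L = 12·L^(-1/3), the labor demand is L(w) = (60/w)^(3).
At w = 15: L = 64. At w = 20: L = 27.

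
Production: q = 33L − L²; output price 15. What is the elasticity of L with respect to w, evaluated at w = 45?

ε = -0.1

From P·MP_L = w with MP_L = 33 − 2L, labor demand is L(w) = (33 − w/15)/2.
dL/dw = −1/(30) = -1/30.
At w = 45, L = 15, so ε = (dL/dw)·(w/L) = (-1/30)·(45/15) = -0.1.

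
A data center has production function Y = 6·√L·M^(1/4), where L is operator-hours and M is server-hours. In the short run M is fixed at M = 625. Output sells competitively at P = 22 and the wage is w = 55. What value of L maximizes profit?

With M = 625, MP_L = (1/2)·6·L^(-1/2)·625^(1/4) = 15·L^(-1/2).
Profit maximization for a price taker requires P·MP_L = w: 22·15·L^(-1/2) = 55.
So L^(-1/2) = 1/6, which gives L = 36.

L* = 36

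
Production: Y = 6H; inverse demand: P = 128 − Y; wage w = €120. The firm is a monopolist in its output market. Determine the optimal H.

Marginal revenue from the inverse demand is MR = 128 − 2Y.
The marginal product is MP_H = 6.
A monopolist hires until marginal revenue product equals the wage: MR·MP_H = w.
(128 − 12H)·6 = 120, so H = 9.

H* = 9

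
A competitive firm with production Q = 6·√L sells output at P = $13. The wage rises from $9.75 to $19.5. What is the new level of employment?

L* = 4

From P·MP_L = w with MP_L = 3·L^(-1/2), the labor demand is L(w) = (39/w)^(2).
At w = 9.75: L = 16. At w = 19.5: L = 4.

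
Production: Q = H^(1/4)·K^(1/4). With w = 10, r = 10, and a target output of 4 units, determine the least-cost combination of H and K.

Cost minimization requires the marginal rate of technical substitution to equal the input-price ratio: MP_H/MP_K = w/r.
Here MP_H/MP_K = (1/4)·(K/H)/(1/4) = (K/H). Setting this equal to 10/10 = 1 gives K = H.
Substituting into Q = 4: H^(1/4)·(H)^(1/4) = 4.
Solving, H = 16 and K = 16.

H* = 16, K* = 16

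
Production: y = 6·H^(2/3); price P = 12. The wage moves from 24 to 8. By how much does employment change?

ΔH = 208

From P·MP_H = w with MP_H = 4·H^(-1/3), the labor demand is H(w) = (48/w)^(3).
At w = 24: H = 8. At w = 8: H = 216.
ΔH = 216 − 8 = 208.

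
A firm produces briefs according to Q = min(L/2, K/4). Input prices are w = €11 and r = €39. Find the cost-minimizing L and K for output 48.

With a fixed-proportions technology, the cost-minimizing bundle uses no slack in either input: L/2 = K/4 = Q.
So L = 2·48 = 96 and K = 4·48 = 192.

L* = 96, K* = 192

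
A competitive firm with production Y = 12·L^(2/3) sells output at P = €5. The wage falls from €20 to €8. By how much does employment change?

ΔL = 117

From P·MP_L = w with MP_L = 8·L^(-1/3), the labor demand is L(w) = (40/w)^(3).
At w = 20: L = 8. At w = 8: L = 125.
ΔL = 125 − 8 = 117.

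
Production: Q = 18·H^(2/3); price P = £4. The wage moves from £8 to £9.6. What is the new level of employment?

H* = 125

From P·MP_H = w with MP_H = 12·H^(-1/3), the labor demand is H(w) = (48/w)^(3).
At w = 8: H = 216. At w = 9.6: H = 125.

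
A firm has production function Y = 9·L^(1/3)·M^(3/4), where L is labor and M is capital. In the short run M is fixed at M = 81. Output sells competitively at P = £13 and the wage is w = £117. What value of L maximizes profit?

L* = 27

With M = 81, MP_L = (1/3)·9·L^(-2/3)·81^(3/4) = 81·L^(-2/3).
Profit maximization for a price taker requires P·MP_L = w: 13·81·L^(-2/3) = 117.
So L^(-2/3) = 1/9, which gives L = 27.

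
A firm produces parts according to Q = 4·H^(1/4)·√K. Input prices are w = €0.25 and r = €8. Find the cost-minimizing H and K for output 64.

H* = 256, K* = 16

Cost minimization requires the marginal rate of technical substitution to equal the input-price ratio: MP_H/MP_K = w/r.
Here MP_H/MP_K = (1/4)·(K/H)/(1/2) = 0.5·(K/H). Setting this equal to 0.25/8 = 0.03125 gives K = 0.0625H.
Substituting into Q = 64: 4·H^(1/4)·(0.0625H)^(1/2) = 64.
Solving, H = 256 and K = 16.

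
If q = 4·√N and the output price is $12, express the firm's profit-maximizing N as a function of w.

N(w) = 576/w²

MP_N = (1/2)·4·N^(-1/2) = 2·N^(-1/2).
Setting P·MP_N = w: 24·N^(-1/2) = w.
Solving for N: N^(-1/2) = w/24, so N = (24/w)^(2).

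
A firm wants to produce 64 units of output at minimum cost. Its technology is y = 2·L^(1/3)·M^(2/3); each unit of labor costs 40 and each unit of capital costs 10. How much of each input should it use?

L* = 8, M* = 64

Cost minimization requires the marginal rate of technical substitution to equal the input-price ratio: MP_L/MP_M = w/r.
Here MP_L/MP_M = (1/3)·(M/L)/(2/3) = 0.5·(M/L). Setting this equal to 40/10 = 4 gives M = 8L.
Substituting into y = 64: 2·L^(1/3)·(8L)^(2/3) = 64.
Solving, L = 8 and M = 64.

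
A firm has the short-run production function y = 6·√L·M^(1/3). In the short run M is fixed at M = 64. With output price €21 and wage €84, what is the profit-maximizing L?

L* = 9

With M = 64, MP_L = (1/2)·6·L^(-1/2)·64^(1/3) = 12·L^(-1/2).
Profit maximization for a price taker requires P·MP_L = w: 21·12·L^(-1/2) = 84.
So L^(-1/2) = 1/3, which gives L = 9.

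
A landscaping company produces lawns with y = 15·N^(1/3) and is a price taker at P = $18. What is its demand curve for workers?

N(w) = (90/w)^(3/2)

MP_N = (1/3)·15·N^(-2/3) = 5·N^(-2/3).
Setting P·MP_N = w: 90·N^(-2/3) = w.
Solving for N: N^(-2/3) = w/90, so N = (90/w)^(3/2).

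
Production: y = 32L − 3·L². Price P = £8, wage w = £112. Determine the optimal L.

The marginal product of L is MP_L = 32 − 6L.
A price-taking firm hires until the value of the marginal product equals the wage: P·MP_L = w, so 8·(32 − 6L) = 112.
Then 32 − 6L = 14, giving L = 3.

L* = 3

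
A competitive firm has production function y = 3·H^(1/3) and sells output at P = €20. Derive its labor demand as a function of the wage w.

H(w) = (20/w)^(3/2)

MP_H = (1/3)·3·H^(-2/3) = H^(-2/3).
Setting P·MP_H = w: 20·H^(-2/3) = w.
Solving for H: H^(-2/3) = w/20, so H = (20/w)^(3/2).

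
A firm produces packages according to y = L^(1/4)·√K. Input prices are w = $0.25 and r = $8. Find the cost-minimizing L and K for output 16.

Cost minimization requires the marginal rate of technical substitution to equal the input-price ratio: MP_L/MP_K = w/r.
Here MP_L/MP_K = (1/4)·(K/L)/(1/2) = 0.5·(K/L). Setting this equal to 0.25/8 = 0.03125 gives K = 0.0625L.
Substituting into y = 16: L^(1/4)·(0.0625L)^(1/2) = 16.
Solving, L = 256 and K = 16.

L* = 256, K* = 16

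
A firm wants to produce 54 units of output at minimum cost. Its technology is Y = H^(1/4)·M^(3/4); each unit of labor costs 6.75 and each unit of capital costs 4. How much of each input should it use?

H* = 16, M* = 81

Cost minimization requires the marginal rate of technical substitution to equal the input-price ratio: MP_H/MP_M = w/r.
Here MP_H/MP_M = (1/4)·(M/H)/(3/4) = (1/3)·(M/H). Setting this equal to 6.75/4 = 1.6875 gives M = 5.0625H.
Substituting into Y = 54: H^(1/4)·(5.0625H)^(3/4) = 54.
Solving, H = 16 and M = 81.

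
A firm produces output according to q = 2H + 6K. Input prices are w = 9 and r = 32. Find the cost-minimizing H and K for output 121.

The inputs are perfect substitutes, so the firm uses whichever has the lower cost per unit of output.
Cost per unit of output via H is w/2 = 4.5; via K it is r/6 = 16/3. H is cheaper.
Producing q = 121 with H alone: H = 60.5, K = 0.

H* = 60.5, K* = 0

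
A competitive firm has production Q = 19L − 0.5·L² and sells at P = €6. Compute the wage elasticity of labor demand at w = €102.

From P·MP_L = w with MP_L = 19 − L, labor demand is L(w) = 19 − w/6.
dL/dw = −1/(6) = -1/6.
At w = 102, L = 2, so ε = (dL/dw)·(w/L) = (-1/6)·(102/2) = -8.5.

ε = -8.5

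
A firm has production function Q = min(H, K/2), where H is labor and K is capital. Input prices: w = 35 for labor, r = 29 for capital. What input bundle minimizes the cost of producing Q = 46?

H* = 46, K* = 92

With a fixed-proportions technology, the cost-minimizing bundle uses no slack in either input: H = K/2 = Q.
So H = 46 and K = 2·46 = 92.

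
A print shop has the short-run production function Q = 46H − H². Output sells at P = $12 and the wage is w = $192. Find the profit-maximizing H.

H* = 15

The marginal product of H is MP_H = 46 − 2H.
A price-taking firm hires until the value of the marginal product equals the wage: P·MP_H = w, so 12·(46 − 2H) = 192.
Then 46 − 2H = 16, giving H = 15.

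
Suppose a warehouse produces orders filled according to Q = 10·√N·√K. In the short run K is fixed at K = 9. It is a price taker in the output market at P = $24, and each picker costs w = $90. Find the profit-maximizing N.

With K = 9, MP_N = (1/2)·10·N^(-1/2)·9^(1/2) = 15·N^(-1/2).
Profit maximization for a price taker requires P·MP_N = w: 24·15·N^(-1/2) = 90.
So N^(-1/2) = 0.25, which gives N = 16.

N* = 16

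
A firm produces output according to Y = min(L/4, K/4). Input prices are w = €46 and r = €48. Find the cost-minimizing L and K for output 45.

L* = 180, K* = 180

With a fixed-proportions technology, the cost-minimizing bundle uses no slack in either input: L/4 = K/4 = Y.
So L = 4·45 = 180 and K = 4·45 = 180.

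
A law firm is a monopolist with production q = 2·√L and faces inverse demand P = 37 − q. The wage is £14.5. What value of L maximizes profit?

L* = 4

Marginal revenue from the inverse demand is MR = 37 − 2q.
The marginal product is MP_L = L^(-1/2).
A monopolist hires until marginal revenue product equals the wage: MR·MP_L = w.
At L, q = 2·√L. Substituting and solving: (37 − 4·√L)·L^(-1/2) = 14.5 gives L = 4.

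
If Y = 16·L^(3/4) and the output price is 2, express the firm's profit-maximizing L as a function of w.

MP_L = (3/4)·16·L^(-1/4) = 12·L^(-1/4).
Setting P·MP_L = w: 24·L^(-1/4) = w.
Solving for L: L^(-1/4) = w/24, so L = (24/w)^(4).

L(w) = 331776/w^(4)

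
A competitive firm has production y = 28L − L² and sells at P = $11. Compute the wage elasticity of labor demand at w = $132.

From P·MP_L = w with MP_L = 28 − 2L, labor demand is L(w) = (28 − w/11)/2.
dL/dw = −1/(22) = -1/22.
At w = 132, L = 8, so ε = (dL/dw)·(w/L) = (-1/22)·(132/8) = -0.75.

ε = -0.75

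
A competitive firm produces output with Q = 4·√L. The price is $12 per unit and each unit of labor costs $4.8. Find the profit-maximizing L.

L* = 25

MP_L = (1/2)·4·L^(-1/2) = 2·L^(-1/2).
Profit maximization for a price taker requires P·MP_L = w: 12·2·L^(-1/2) = 4.8.
So L^(-1/2) = 0.2, which gives L = 25.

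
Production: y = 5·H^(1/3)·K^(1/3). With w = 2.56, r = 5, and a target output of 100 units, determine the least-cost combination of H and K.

H* = 125, K* = 64

Cost minimization requires the marginal rate of technical substitution to equal the input-price ratio: MP_H/MP_K = w/r.
Here MP_H/MP_K = (1/3)·(K/H)/(1/3) = (K/H). Setting this equal to 2.56/5 = 0.512 gives K = 0.512H.
Substituting into y = 100: 5·H^(1/3)·(0.512H)^(1/3) = 100.
Solving, H = 125 and K = 64.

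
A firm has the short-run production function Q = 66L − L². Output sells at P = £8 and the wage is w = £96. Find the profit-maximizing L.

L* = 27

The marginal product of L is MP_L = 66 − 2L.
A price-taking firm hires until the value of the marginal product equals the wage: P·MP_L = w, so 8·(66 − 2L) = 96.
Then 66 − 2L = 12, giving L = 27.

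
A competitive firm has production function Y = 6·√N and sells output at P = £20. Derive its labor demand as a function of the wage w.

MP_N = (1/2)·6·N^(-1/2) = 3·N^(-1/2).
Setting P·MP_N = w: 60·N^(-1/2) = w.
Solving for N: N^(-1/2) = w/60, so N = (60/w)^(2).

N(w) = 3600/w²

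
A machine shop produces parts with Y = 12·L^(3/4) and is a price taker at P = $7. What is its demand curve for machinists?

MP_L = (3/4)·12·L^(-1/4) = 9·L^(-1/4).
Setting P·MP_L = w: 63·L^(-1/4) = w.
Solving for L: L^(-1/4) = w/63, so L = (63/w)^(4).

L(w) = (63/w)^(4)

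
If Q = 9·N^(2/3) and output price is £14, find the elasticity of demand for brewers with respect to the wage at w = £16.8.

ε = -3

MP_N = (2/3)·9·N^(-1/3), so P·MP_N = w gives 84·N^(-1/3) = w.
Solving, N(w) = (84/w)^(3). This is a constant-elasticity form: N ∝ w^(−3), so ε = −3.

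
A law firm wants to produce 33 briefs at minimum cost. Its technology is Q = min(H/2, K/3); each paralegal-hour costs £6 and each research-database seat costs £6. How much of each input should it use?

With a fixed-proportions technology, the cost-minimizing bundle uses no slack in either input: H/2 = K/3 = Q.
So H = 2·33 = 66 and K = 3·33 = 99.

H* = 66, K* = 99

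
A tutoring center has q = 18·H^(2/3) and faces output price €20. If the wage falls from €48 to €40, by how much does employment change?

From P·MP_H = w with MP_H = 12·H^(-1/3), the labor demand is H(w) = (240/w)^(3).
At w = 48: H = 125. At w = 40: H = 216.
ΔH = 216 − 125 = 91.

ΔH = 91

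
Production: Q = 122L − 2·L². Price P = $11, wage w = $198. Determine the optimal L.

The marginal product of L is MP_L = 122 − 4L.
A price-taking firm hires until the value of the marginal product equals the wage: P·MP_L = w, so 11·(122 − 4L) = 198.
Then 122 − 4L = 18, giving L = 26.

L* = 26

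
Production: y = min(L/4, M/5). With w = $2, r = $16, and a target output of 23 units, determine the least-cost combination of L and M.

L* = 92, M* = 115

With a fixed-proportions technology, the cost-minimizing bundle uses no slack in either input: L/4 = M/5 = y.
So L = 4·23 = 92 and M = 5·23 = 115.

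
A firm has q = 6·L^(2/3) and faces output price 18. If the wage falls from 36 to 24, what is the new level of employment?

From P·MP_L = w with MP_L = 4·L^(-1/3), the labor demand is L(w) = (72/w)^(3).
At w = 36: L = 8. At w = 24: L = 27.

L* = 27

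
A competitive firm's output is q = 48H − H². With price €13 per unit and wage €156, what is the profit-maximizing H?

H* = 18

The marginal product of H is MP_H = 48 − 2H.
A price-taking firm hires until the value of the marginal product equals the wage: P·MP_H = w, so 13·(48 − 2H) = 156.
Then 48 − 2H = 12, giving H = 18.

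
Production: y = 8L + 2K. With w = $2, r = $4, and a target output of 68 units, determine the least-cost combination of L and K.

The inputs are perfect substitutes, so the firm uses whichever has the lower cost per unit of output.
Cost per unit of output via L is w/8 = 0.25; via K it is r/2 = 2. L is cheaper.
Producing y = 68 with L alone: L = 8.5, K = 0.

L* = 8.5, K* = 0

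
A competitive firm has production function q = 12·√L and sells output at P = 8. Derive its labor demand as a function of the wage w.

L(w) = 2304/w²

MP_L = (1/2)·12·L^(-1/2) = 6·L^(-1/2).
Setting P·MP_L = w: 48·L^(-1/2) = w.
Solving for L: L^(-1/2) = w/48, so L = (48/w)^(2).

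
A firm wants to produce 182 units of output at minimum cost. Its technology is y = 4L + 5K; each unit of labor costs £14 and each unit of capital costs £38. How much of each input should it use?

L* = 45.5, K* = 0

The inputs are perfect substitutes, so the firm uses whichever has the lower cost per unit of output.
Cost per unit of output via L is w/4 = 3.5; via K it is r/5 = 7.6. L is cheaper.
Producing y = 182 with L alone: L = 45.5, K = 0.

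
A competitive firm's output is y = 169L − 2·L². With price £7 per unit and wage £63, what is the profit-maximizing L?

The marginal product of L is MP_L = 169 − 4L.
A price-taking firm hires until the value of the marginal product equals the wage: P·MP_L = w, so 7·(169 − 4L) = 63.
Then 169 − 4L = 9, giving L = 40.

L* = 40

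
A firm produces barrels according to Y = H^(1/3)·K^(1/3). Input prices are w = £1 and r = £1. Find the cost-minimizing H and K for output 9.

H* = 27, K* = 27

Cost minimization requires the marginal rate of technical substitution to equal the input-price ratio: MP_H/MP_K = w/r.
Here MP_H/MP_K = (1/3)·(K/H)/(1/3) = (K/H). Setting this equal to 1/1 = 1 gives K = H.
Substituting into Y = 9: H^(1/3)·(H)^(1/3) = 9.
Solving, H = 27 and K = 27.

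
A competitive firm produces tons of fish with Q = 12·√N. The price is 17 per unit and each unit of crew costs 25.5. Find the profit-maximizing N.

N* = 16

MP_N = (1/2)·12·N^(-1/2) = 6·N^(-1/2).
Profit maximization for a price taker requires P·MP_N = w: 17·6·N^(-1/2) = 25.5.
So N^(-1/2) = 0.25, which gives N = 16.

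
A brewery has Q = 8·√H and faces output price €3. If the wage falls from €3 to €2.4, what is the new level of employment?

From P·MP_H = w with MP_H = 4·H^(-1/2), the labor demand is H(w) = (12/w)^(2).
At w = 3: H = 16. At w = 2.4: H = 25.

H* = 25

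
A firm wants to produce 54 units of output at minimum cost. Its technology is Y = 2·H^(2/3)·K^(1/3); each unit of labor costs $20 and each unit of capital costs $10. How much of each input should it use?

H* = 27, K* = 27

Cost minimization requires the marginal rate of technical substitution to equal the input-price ratio: MP_H/MP_K = w/r.
Here MP_H/MP_K = (2/3)·(K/H)/(1/3) = 2·(K/H). Setting this equal to 20/10 = 2 gives K = H.
Substituting into Y = 54: 2·H^(2/3)·(H)^(1/3) = 54.
Solving, H = 27 and K = 27.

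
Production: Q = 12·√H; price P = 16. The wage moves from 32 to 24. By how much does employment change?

ΔH = 7

From P·MP_H = w with MP_H = 6·H^(-1/2), the labor demand is H(w) = (96/w)^(2).
At w = 32: H = 9. At w = 24: H = 16.
ΔH = 16 − 9 = 7.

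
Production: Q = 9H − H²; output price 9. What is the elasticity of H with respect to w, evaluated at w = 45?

ε = -1.25

From P·MP_H = w with MP_H = 9 − 2H, labor demand is H(w) = (9 − w/9)/2.
dH/dw = −1/(18) = -1/18.
At w = 45, H = 2, so ε = (dH/dw)·(w/H) = (-1/18)·(45/2) = -1.25.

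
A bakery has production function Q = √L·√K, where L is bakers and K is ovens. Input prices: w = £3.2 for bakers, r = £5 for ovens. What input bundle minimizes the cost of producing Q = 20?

L* = 25, K* = 16

Cost minimization requires the marginal rate of technical substitution to equal the input-price ratio: MP_L/MP_K = w/r.
Here MP_L/MP_K = (1/2)·(K/L)/(1/2) = (K/L). Setting this equal to 3.2/5 = 0.64 gives K = 0.64L.
Substituting into Q = 20: L^(1/2)·(0.64L)^(1/2) = 20.
Solving, L = 25 and K = 16.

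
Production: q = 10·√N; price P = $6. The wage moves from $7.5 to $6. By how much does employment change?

ΔN = 9

From P·MP_N = w with MP_N = 5·N^(-1/2), the labor demand is N(w) = (30/w)^(2).
At w = 7.5: N = 16. At w = 6: N = 25.
ΔN = 25 − 16 = 9.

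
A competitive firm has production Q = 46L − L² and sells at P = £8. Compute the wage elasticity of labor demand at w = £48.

From P·MP_L = w with MP_L = 46 − 2L, labor demand is L(w) = (46 − w/8)/2.
dL/dw = −1/(16) = -0.0625.
At w = 48, L = 20, so ε = (dL/dw)·(w/L) = (-0.0625)·(48/20) = -0.15.

ε = -0.15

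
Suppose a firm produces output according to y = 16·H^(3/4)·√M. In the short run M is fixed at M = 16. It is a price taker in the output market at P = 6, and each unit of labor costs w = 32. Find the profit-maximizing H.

H* = 6561

With M = 16, MP_H = (3/4)·16·H^(-1/4)·16^(1/2) = 48·H^(-1/4).
Profit maximization for a price taker requires P·MP_H = w: 6·48·H^(-1/4) = 32.
So H^(-1/4) = 1/9, which gives H = 6561.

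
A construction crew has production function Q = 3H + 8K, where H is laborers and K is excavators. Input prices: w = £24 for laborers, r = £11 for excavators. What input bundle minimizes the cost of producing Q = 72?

The inputs are perfect substitutes, so the firm uses whichever has the lower cost per unit of output.
Cost per unit of output via H is w/3 = 8; via K it is r/8 = 1.375. K is cheaper.
Producing Q = 72 with K alone: H = 0, K = 9.

H* = 0, K* = 9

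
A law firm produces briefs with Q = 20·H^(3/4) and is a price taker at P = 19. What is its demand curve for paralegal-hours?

MP_H = (3/4)·20·H^(-1/4) = 15·H^(-1/4).
Setting P·MP_H = w: 285·H^(-1/4) = w.
Solving for H: H^(-1/4) = w/285, so H = (285/w)^(4).

H(w) = (285/w)^(4)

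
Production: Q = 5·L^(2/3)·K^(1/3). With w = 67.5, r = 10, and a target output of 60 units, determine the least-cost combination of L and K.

L* = 8, K* = 27

Cost minimization requires the marginal rate of technical substitution to equal the input-price ratio: MP_L/MP_K = w/r.
Here MP_L/MP_K = (2/3)·(K/L)/(1/3) = 2·(K/L). Setting this equal to 67.5/10 = 6.75 gives K = 3.375L.
Substituting into Q = 60: 5·L^(2/3)·(3.375L)^(1/3) = 60.
Solving, L = 8 and K = 27.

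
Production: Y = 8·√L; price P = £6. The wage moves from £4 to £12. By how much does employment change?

From P·MP_L = w with MP_L = 4·L^(-1/2), the labor demand is L(w) = (24/w)^(2).
At w = 4: L = 36. At w = 12: L = 4.
ΔL = 4 − 36 = -32.

ΔL = -32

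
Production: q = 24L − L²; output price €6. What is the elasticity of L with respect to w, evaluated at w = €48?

From P·MP_L = w with MP_L = 24 − 2L, labor demand is L(w) = (24 − w/6)/2.
dL/dw = −1/(12) = -1/12.
At w = 48, L = 8, so ε = (dL/dw)·(w/L) = (-1/12)·(48/8) = -0.5.

ε = -0.5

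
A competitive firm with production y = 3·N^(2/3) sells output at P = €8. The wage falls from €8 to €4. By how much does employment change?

ΔN = 56

From P·MP_N = w with MP_N = 2·N^(-1/3), the labor demand is N(w) = (16/w)^(3).
At w = 8: N = 8. At w = 4: N = 64.
ΔN = 64 − 8 = 56.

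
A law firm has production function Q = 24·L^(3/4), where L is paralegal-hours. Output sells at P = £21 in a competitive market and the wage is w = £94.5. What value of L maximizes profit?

L* = 256

MP_L = (3/4)·24·L^(-1/4) = 18·L^(-1/4).
Profit maximization for a price taker requires P·MP_L = w: 21·18·L^(-1/4) = 94.5.
So L^(-1/4) = 0.25, which gives L = 256.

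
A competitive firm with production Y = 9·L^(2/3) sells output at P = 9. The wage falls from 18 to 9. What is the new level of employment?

L* = 216

From P·MP_L = w with MP_L = 6·L^(-1/3), the labor demand is L(w) = (54/w)^(3).
At w = 18: L = 27. At w = 9: L = 216.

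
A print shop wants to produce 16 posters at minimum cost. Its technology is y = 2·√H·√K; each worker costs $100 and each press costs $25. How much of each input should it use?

H* = 4, K* = 16

Cost minimization requires the marginal rate of technical substitution to equal the input-price ratio: MP_H/MP_K = w/r.
Here MP_H/MP_K = (1/2)·(K/H)/(1/2) = (K/H). Setting this equal to 100/25 = 4 gives K = 4H.
Substituting into y = 16: 2·H^(1/2)·(4H)^(1/2) = 16.
Solving, H = 4 and K = 16.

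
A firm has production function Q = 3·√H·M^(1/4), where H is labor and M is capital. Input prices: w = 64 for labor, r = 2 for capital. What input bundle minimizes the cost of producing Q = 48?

H* = 16, M* = 256

Cost minimization requires the marginal rate of technical substitution to equal the input-price ratio: MP_H/MP_M = w/r.
Here MP_H/MP_M = (1/2)·(M/H)/(1/4) = 2·(M/H). Setting this equal to 64/2 = 32 gives M = 16H.
Substituting into Q = 48: 3·H^(1/2)·(16H)^(1/4) = 48.
Solving, H = 16 and M = 256.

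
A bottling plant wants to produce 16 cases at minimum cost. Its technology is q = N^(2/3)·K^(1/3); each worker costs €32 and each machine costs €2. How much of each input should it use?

Cost minimization requires the marginal rate of technical substitution to equal the input-price ratio: MP_N/MP_K = w/r.
Here MP_N/MP_K = (2/3)·(K/N)/(1/3) = 2·(K/N). Setting this equal to 32/2 = 16 gives K = 8N.
Substituting into q = 16: N^(2/3)·(8N)^(1/3) = 16.
Solving, N = 8 and K = 64.

N* = 8, K* = 64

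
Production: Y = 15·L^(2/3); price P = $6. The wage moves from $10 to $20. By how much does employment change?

ΔL = -189

From P·MP_L = w with MP_L = 10·L^(-1/3), the labor demand is L(w) = (60/w)^(3).
At w = 10: L = 216. At w = 20: L = 27.
ΔL = 27 − 216 = -189.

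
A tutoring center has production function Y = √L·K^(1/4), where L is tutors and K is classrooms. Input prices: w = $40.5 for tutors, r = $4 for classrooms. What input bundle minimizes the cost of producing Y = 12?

Cost minimization requires the marginal rate of technical substitution to equal the input-price ratio: MP_L/MP_K = w/r.
Here MP_L/MP_K = (1/2)·(K/L)/(1/4) = 2·(K/L). Setting this equal to 40.5/4 = 10.125 gives K = 5.0625L.
Substituting into Y = 12: L^(1/2)·(5.0625L)^(1/4) = 12.
Solving, L = 16 and K = 81.

L* = 16, K* = 81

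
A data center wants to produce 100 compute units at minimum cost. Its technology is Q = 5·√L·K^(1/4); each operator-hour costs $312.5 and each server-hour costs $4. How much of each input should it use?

Cost minimization requires the marginal rate of technical substitution to equal the input-price ratio: MP_L/MP_K = w/r.
Here MP_L/MP_K = (1/2)·(K/L)/(1/4) = 2·(K/L). Setting this equal to 312.5/4 = 78.125 gives K = 39.0625L.
Substituting into Q = 100: 5·L^(1/2)·(39.0625L)^(1/4) = 100.
Solving, L = 16 and K = 625.

L* = 16, K* = 625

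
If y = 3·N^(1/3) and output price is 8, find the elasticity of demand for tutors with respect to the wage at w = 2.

MP_N = (1/3)·3·N^(-2/3), so P·MP_N = w gives 8·N^(-2/3) = w.
Solving, N(w) = (8/w)^(3/2). This is a constant-elasticity form: N ∝ w^(−3/2), so ε = −3/2.

ε = -1.5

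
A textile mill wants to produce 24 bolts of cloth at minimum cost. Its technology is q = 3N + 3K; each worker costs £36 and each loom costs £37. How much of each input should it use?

N* = 8, K* = 0

The inputs are perfect substitutes, so the firm uses whichever has the lower cost per unit of output.
Cost per unit of output via N is w/3 = 12; via K it is r/3 = 37/3. N is cheaper.
Producing q = 24 with N alone: N = 8, K = 0.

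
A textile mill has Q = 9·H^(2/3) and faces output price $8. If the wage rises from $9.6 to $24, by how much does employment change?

ΔH = -117

From P·MP_H = w with MP_H = 6·H^(-1/3), the labor demand is H(w) = (48/w)^(3).
At w = 9.6: H = 125. At w = 24: H = 8.
ΔH = 8 − 125 = -117.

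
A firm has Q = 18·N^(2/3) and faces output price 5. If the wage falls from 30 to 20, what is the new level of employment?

N* = 27

From P·MP_N = w with MP_N = 12·N^(-1/3), the labor demand is N(w) = (60/w)^(3).
At w = 30: N = 8. At w = 20: N = 27.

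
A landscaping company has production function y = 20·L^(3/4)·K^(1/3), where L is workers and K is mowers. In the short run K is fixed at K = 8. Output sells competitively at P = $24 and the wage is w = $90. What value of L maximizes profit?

With K = 8, MP_L = (3/4)·20·L^(-1/4)·8^(1/3) = 30·L^(-1/4).
Profit maximization for a price taker requires P·MP_L = w: 24·30·L^(-1/4) = 90.
So L^(-1/4) = 0.125, which gives L = 4096.

L* = 4096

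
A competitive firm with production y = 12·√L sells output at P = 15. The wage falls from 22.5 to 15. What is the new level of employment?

From P·MP_L = w with MP_L = 6·L^(-1/2), the labor demand is L(w) = (90/w)^(2).
At w = 22.5: L = 16. At w = 15: L = 36.

L* = 36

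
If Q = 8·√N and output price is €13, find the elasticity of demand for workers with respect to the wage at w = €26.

MP_N = (1/2)·8·N^(-1/2), so P·MP_N = w gives 52·N^(-1/2) = w.
Solving, N(w) = (52/w)^(2). This is a constant-elasticity form: N ∝ w^(−2), so ε = −2.

ε = -2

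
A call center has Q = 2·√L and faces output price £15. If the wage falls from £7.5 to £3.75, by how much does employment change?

ΔL = 12

From P·MP_L = w with MP_L = L^(-1/2), the labor demand is L(w) = (15/w)^(2).
At w = 7.5: L = 4. At w = 3.75: L = 16.
ΔL = 16 − 4 = 12.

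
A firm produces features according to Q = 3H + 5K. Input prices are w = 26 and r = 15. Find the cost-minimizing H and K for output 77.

H* = 0, K* = 15.4

The inputs are perfect substitutes, so the firm uses whichever has the lower cost per unit of output.
Cost per unit of output via H is w/3 = 26/3; via K it is r/5 = 3. K is cheaper.
Producing Q = 77 with K alone: H = 0, K = 15.4.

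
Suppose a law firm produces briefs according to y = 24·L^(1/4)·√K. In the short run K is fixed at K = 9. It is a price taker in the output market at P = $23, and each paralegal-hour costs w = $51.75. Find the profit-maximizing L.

With K = 9, MP_L = (1/4)·24·L^(-3/4)·9^(1/2) = 18·L^(-3/4).
Profit maximization for a price taker requires P·MP_L = w: 23·18·L^(-3/4) = 51.75.
So L^(-3/4) = 0.125, which gives L = 16.

L* = 16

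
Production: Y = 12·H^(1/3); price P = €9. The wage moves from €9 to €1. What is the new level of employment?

From P·MP_H = w with MP_H = 4·H^(-2/3), the labor demand is H(w) = (36/w)^(3/2).
At w = 9: H = 8. At w = 1: H = 216.

H* = 216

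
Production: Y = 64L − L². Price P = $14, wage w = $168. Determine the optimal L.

The marginal product of L is MP_L = 64 − 2L.
A price-taking firm hires until the value of the marginal product equals the wage: P·MP_L = w, so 14·(64 − 2L) = 168.
Then 64 − 2L = 12, giving L = 26.

L* = 26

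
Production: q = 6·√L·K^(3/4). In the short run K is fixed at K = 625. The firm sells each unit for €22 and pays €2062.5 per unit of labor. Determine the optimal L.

With K = 625, MP_L = (1/2)·6·L^(-1/2)·625^(3/4) = 375·L^(-1/2).
Profit maximization for a price taker requires P·MP_L = w: 22·375·L^(-1/2) = 2062.5.
So L^(-1/2) = 0.25, which gives L = 16.

L* = 16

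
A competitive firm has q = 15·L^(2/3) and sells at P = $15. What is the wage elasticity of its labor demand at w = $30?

MP_L = (2/3)·15·L^(-1/3), so P·MP_L = w gives 150·L^(-1/3) = w.
Solving, L(w) = (150/w)^(3). This is a constant-elasticity form: L ∝ w^(−3), so ε = −3.

ε = -3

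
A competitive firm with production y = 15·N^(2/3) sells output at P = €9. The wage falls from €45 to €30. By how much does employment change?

ΔN = 19

From P·MP_N = w with MP_N = 10·N^(-1/3), the labor demand is N(w) = (90/w)^(3).
At w = 45: N = 8. At w = 30: N = 27.
ΔN = 27 − 8 = 19.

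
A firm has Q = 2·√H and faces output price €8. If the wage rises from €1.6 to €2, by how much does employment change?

ΔH = -9

From P·MP_H = w with MP_H = H^(-1/2), the labor demand is H(w) = (8/w)^(2).
At w = 1.6: H = 25. At w = 2: H = 16.
ΔH = 16 − 25 = -9.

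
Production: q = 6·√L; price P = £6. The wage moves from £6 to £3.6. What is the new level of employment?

From P·MP_L = w with MP_L = 3·L^(-1/2), the labor demand is L(w) = (18/w)^(2).
At w = 6: L = 9. At w = 3.6: L = 25.

L* = 25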